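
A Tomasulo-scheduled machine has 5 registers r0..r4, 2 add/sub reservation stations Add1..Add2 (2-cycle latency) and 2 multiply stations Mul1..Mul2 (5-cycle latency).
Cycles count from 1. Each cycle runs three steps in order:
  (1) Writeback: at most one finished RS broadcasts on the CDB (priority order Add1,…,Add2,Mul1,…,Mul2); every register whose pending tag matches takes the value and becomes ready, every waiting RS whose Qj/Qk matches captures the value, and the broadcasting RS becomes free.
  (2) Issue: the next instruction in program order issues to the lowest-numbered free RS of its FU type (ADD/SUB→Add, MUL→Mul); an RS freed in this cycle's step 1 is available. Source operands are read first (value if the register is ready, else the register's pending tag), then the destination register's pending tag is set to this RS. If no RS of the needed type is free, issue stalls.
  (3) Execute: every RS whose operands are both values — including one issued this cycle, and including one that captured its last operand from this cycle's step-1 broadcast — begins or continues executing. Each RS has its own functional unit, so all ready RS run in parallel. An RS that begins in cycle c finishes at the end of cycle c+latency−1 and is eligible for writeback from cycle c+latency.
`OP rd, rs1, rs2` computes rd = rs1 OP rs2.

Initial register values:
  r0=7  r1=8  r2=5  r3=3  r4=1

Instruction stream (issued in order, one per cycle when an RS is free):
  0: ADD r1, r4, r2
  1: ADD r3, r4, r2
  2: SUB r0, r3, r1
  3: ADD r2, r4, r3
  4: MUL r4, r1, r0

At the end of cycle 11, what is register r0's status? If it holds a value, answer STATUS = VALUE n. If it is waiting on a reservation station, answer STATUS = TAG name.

  c1: issue ADD r1<-Add1  regs: r0:7,r1:Add1,r2:5,r3:3,r4:1
  c2: issue ADD r3<-Add2  regs: r0:7,r1:Add1,r2:5,r3:Add2,r4:1
  c3: CDB Add1=6; issue SUB r0<-Add1  regs: r0:Add1,r1:6,r2:5,r3:Add2,r4:1
  c4: CDB Add2=6; issue ADD r2<-Add2  regs: r0:Add1,r1:6,r2:Add2,r3:6,r4:1
  c5: issue MUL r4<-Mul1  regs: r0:Add1,r1:6,r2:Add2,r3:6,r4:Mul1
  c6: CDB Add1=0  regs: r0:0,r1:6,r2:Add2,r3:6,r4:Mul1
  c7: CDB Add2=7  regs: r0:0,r1:6,r2:7,r3:6,r4:Mul1
  c8: -  regs: r0:0,r1:6,r2:7,r3:6,r4:Mul1
  c9: -  regs: r0:0,r1:6,r2:7,r3:6,r4:Mul1
  c10: -  regs: r0:0,r1:6,r2:7,r3:6,r4:Mul1
  c11: CDB Mul1=0  regs: r0:0,r1:6,r2:7,r3:6,r4:0

STATUS = VALUE 0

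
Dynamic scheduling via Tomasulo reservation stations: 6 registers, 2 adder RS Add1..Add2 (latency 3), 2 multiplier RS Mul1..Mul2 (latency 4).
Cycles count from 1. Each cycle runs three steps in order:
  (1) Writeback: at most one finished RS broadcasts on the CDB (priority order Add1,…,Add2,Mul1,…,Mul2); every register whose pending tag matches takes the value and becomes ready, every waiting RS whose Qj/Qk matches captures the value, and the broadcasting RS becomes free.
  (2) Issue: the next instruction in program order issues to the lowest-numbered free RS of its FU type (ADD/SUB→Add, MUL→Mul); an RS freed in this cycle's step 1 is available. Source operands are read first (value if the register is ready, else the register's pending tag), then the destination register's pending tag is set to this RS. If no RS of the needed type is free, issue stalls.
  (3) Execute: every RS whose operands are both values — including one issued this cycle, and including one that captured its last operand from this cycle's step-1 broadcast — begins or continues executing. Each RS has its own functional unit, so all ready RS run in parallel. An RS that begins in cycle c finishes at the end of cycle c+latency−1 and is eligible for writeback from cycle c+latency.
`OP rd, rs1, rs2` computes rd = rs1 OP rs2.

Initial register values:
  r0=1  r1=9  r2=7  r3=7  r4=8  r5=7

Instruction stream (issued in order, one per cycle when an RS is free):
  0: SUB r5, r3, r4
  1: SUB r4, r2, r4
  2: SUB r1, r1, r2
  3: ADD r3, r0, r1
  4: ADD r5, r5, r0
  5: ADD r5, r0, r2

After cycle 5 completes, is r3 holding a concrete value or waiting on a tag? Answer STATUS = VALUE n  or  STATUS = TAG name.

STATUS = TAG Add2

cycle 1: issue SUB r5<-Add1 // r0:1,r1:9,r2:7,r3:7,r4:8,r5:Add1
cycle 2: issue SUB r4<-Add2 // r0:1,r1:9,r2:7,r3:7,r4:Add2,r5:Add1
cycle 3: stall // r0:1,r1:9,r2:7,r3:7,r4:Add2,r5:Add1
cycle 4: CDB Add1=-1; issue SUB r1<-Add1 // r0:1,r1:Add1,r2:7,r3:7,r4:Add2,r5:-1
cycle 5: CDB Add2=-1; issue ADD r3<-Add2 // r0:1,r1:Add1,r2:7,r3:Add2,r4:-1,r5:-1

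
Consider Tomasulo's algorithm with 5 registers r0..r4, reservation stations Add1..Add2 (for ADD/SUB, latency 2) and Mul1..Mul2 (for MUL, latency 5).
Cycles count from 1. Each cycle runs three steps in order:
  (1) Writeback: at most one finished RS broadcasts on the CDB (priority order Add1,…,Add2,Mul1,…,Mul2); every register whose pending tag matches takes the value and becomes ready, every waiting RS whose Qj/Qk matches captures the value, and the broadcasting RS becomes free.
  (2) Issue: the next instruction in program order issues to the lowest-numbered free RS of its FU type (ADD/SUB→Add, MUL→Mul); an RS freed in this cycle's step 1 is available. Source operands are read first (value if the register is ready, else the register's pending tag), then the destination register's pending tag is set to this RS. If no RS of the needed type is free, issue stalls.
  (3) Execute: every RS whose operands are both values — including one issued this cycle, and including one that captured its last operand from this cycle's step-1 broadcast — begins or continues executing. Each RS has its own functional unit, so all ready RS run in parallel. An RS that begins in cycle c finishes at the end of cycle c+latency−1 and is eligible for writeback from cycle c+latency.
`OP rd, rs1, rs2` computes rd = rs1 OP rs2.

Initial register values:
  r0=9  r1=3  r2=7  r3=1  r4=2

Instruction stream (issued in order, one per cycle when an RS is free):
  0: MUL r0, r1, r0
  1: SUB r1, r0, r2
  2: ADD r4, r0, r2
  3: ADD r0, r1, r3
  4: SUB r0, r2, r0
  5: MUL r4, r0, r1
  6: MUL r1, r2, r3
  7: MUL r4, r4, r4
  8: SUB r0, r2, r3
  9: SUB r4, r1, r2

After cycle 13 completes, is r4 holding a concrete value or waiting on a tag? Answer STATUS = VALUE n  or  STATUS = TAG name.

  c1: issue MUL r0<-Mul1  regs: r0:Mul1,r1:3,r2:7,r3:1,r4:2
  c2: issue SUB r1<-Add1  regs: r0:Mul1,r1:Add1,r2:7,r3:1,r4:2
  c3: issue ADD r4<-Add2  regs: r0:Mul1,r1:Add1,r2:7,r3:1,r4:Add2
  c4: stall  regs: r0:Mul1,r1:Add1,r2:7,r3:1,r4:Add2
  c5: stall  regs: r0:Mul1,r1:Add1,r2:7,r3:1,r4:Add2
  c6: CDB Mul1=27; stall  regs: r0:27,r1:Add1,r2:7,r3:1,r4:Add2
  c7: stall  regs: r0:27,r1:Add1,r2:7,r3:1,r4:Add2
  c8: CDB Add1=20; issue ADD r0<-Add1  regs: r0:Add1,r1:20,r2:7,r3:1,r4:Add2
  c9: CDB Add2=34; issue SUB r0<-Add2  regs: r0:Add2,r1:20,r2:7,r3:1,r4:34
  c10: CDB Add1=21; issue MUL r4<-Mul1  regs: r0:Add2,r1:20,r2:7,r3:1,r4:Mul1
  c11: issue MUL r1<-Mul2  regs: r0:Add2,r1:Mul2,r2:7,r3:1,r4:Mul1
  c12: CDB Add2=-14; stall  regs: r0:-14,r1:Mul2,r2:7,r3:1,r4:Mul1
  c13: stall  regs: r0:-14,r1:Mul2,r2:7,r3:1,r4:Mul1

STATUS = TAG Mul1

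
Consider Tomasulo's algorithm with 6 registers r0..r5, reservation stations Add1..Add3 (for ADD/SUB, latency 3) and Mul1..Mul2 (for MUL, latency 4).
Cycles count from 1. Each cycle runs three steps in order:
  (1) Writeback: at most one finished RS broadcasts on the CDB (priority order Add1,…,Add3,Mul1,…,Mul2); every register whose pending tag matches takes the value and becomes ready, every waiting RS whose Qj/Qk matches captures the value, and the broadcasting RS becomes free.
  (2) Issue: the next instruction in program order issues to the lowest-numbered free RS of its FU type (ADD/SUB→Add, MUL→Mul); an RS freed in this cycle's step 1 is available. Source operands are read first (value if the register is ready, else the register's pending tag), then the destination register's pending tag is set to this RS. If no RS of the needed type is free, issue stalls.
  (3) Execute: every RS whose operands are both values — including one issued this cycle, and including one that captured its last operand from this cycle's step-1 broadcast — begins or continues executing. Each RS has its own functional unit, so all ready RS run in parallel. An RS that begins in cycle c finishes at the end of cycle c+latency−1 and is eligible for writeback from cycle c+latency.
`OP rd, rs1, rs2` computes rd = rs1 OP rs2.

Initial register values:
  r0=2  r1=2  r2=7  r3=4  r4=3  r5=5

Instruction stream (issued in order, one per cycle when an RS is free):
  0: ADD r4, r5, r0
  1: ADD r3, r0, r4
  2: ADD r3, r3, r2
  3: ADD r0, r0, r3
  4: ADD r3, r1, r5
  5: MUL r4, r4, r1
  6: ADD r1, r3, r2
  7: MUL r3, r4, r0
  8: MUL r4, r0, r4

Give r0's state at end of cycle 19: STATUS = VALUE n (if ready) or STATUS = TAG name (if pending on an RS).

  c1: issue ADD r4<-Add1  regs: r0:2,r1:2,r2:7,r3:4,r4:Add1,r5:5
  c2: issue ADD r3<-Add2  regs: r0:2,r1:2,r2:7,r3:Add2,r4:Add1,r5:5
  c3: issue ADD r3<-Add3  regs: r0:2,r1:2,r2:7,r3:Add3,r4:Add1,r5:5
  c4: CDB Add1=7; issue ADD r0<-Add1  regs: r0:Add1,r1:2,r2:7,r3:Add3,r4:7,r5:5
  c5: stall  regs: r0:Add1,r1:2,r2:7,r3:Add3,r4:7,r5:5
  c6: stall  regs: r0:Add1,r1:2,r2:7,r3:Add3,r4:7,r5:5
  c7: CDB Add2=9; issue ADD r3<-Add2  regs: r0:Add1,r1:2,r2:7,r3:Add2,r4:7,r5:5
  c8: issue MUL r4<-Mul1  regs: r0:Add1,r1:2,r2:7,r3:Add2,r4:Mul1,r5:5
  c9: stall  regs: r0:Add1,r1:2,r2:7,r3:Add2,r4:Mul1,r5:5
  c10: CDB Add2=7; issue ADD r1<-Add2  regs: r0:Add1,r1:Add2,r2:7,r3:7,r4:Mul1,r5:5
  c11: CDB Add3=16; issue MUL r3<-Mul2  regs: r0:Add1,r1:Add2,r2:7,r3:Mul2,r4:Mul1,r5:5
  c12: CDB Mul1=14; issue MUL r4<-Mul1  regs: r0:Add1,r1:Add2,r2:7,r3:Mul2,r4:Mul1,r5:5
  c13: CDB Add2=14  regs: r0:Add1,r1:14,r2:7,r3:Mul2,r4:Mul1,r5:5
  c14: CDB Add1=18  regs: r0:18,r1:14,r2:7,r3:Mul2,r4:Mul1,r5:5
  c15: -  regs: r0:18,r1:14,r2:7,r3:Mul2,r4:Mul1,r5:5
  c16: -  regs: r0:18,r1:14,r2:7,r3:Mul2,r4:Mul1,r5:5
  c17: -  regs: r0:18,r1:14,r2:7,r3:Mul2,r4:Mul1,r5:5
  c18: CDB Mul1=252  regs: r0:18,r1:14,r2:7,r3:Mul2,r4:252,r5:5
  c19: CDB Mul2=252  regs: r0:18,r1:14,r2:7,r3:252,r4:252,r5:5

STATUS = VALUE 18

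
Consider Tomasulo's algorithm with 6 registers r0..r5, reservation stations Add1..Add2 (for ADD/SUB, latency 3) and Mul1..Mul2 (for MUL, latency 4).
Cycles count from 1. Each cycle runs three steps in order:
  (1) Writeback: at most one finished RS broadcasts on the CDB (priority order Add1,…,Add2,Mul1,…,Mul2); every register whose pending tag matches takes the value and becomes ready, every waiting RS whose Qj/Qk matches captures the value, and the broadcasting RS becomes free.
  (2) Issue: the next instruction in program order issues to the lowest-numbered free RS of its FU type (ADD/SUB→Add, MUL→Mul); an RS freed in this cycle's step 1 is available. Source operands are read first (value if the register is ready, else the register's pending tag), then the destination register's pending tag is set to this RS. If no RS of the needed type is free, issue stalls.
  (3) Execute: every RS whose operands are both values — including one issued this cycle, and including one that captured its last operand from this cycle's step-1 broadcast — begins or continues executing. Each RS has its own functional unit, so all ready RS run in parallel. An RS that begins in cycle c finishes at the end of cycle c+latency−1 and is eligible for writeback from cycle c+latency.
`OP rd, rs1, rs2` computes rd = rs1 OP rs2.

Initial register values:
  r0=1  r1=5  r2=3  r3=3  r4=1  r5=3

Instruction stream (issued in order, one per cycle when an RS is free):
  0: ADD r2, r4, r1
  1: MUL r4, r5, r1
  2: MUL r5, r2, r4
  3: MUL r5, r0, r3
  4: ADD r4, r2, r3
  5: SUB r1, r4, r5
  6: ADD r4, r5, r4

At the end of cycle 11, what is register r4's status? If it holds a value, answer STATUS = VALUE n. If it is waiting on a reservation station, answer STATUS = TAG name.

STATUS = TAG Add1

  c1: issue ADD r2<-Add1  regs: r0:1,r1:5,r2:Add1,r3:3,r4:1,r5:3
  c2: issue MUL r4<-Mul1  regs: r0:1,r1:5,r2:Add1,r3:3,r4:Mul1,r5:3
  c3: issue MUL r5<-Mul2  regs: r0:1,r1:5,r2:Add1,r3:3,r4:Mul1,r5:Mul2
  c4: CDB Add1=6; stall  regs: r0:1,r1:5,r2:6,r3:3,r4:Mul1,r5:Mul2
  c5: stall  regs: r0:1,r1:5,r2:6,r3:3,r4:Mul1,r5:Mul2
  c6: CDB Mul1=15; issue MUL r5<-Mul1  regs: r0:1,r1:5,r2:6,r3:3,r4:15,r5:Mul1
  c7: issue ADD r4<-Add1  regs: r0:1,r1:5,r2:6,r3:3,r4:Add1,r5:Mul1
  c8: issue SUB r1<-Add2  regs: r0:1,r1:Add2,r2:6,r3:3,r4:Add1,r5:Mul1
  c9: stall  regs: r0:1,r1:Add2,r2:6,r3:3,r4:Add1,r5:Mul1
  c10: CDB Add1=9; issue ADD r4<-Add1  regs: r0:1,r1:Add2,r2:6,r3:3,r4:Add1,r5:Mul1
  c11: CDB Mul1=3  regs: r0:1,r1:Add2,r2:6,r3:3,r4:Add1,r5:3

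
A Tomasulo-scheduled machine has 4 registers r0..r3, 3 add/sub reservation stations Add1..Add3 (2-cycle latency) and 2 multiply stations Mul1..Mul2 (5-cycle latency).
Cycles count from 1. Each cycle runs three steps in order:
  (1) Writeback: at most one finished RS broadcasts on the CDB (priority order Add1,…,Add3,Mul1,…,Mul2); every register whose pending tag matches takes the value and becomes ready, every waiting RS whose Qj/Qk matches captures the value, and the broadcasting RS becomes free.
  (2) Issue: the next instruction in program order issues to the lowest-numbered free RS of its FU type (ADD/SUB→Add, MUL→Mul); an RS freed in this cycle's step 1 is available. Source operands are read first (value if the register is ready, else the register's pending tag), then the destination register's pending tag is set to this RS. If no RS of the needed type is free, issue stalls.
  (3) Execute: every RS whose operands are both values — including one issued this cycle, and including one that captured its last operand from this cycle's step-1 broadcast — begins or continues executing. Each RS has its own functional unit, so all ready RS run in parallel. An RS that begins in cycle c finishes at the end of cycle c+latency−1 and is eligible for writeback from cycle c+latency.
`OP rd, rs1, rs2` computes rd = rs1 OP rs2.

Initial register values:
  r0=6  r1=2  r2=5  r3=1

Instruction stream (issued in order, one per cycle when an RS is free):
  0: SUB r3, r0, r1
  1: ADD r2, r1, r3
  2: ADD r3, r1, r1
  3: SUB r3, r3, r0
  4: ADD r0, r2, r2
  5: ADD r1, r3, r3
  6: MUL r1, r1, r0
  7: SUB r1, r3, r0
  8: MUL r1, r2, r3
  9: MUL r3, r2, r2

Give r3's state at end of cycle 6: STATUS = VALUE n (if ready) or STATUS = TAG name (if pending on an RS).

STATUS = TAG Add3

  c1: issue SUB r3<-Add1  regs: r0:6,r1:2,r2:5,r3:Add1
  c2: issue ADD r2<-Add2  regs: r0:6,r1:2,r2:Add2,r3:Add1
  c3: CDB Add1=4; issue ADD r3<-Add1  regs: r0:6,r1:2,r2:Add2,r3:Add1
  c4: issue SUB r3<-Add3  regs: r0:6,r1:2,r2:Add2,r3:Add3
  c5: CDB Add1=4; issue ADD r0<-Add1  regs: r0:Add1,r1:2,r2:Add2,r3:Add3
  c6: CDB Add2=6; issue ADD r1<-Add2  regs: r0:Add1,r1:Add2,r2:6,r3:Add3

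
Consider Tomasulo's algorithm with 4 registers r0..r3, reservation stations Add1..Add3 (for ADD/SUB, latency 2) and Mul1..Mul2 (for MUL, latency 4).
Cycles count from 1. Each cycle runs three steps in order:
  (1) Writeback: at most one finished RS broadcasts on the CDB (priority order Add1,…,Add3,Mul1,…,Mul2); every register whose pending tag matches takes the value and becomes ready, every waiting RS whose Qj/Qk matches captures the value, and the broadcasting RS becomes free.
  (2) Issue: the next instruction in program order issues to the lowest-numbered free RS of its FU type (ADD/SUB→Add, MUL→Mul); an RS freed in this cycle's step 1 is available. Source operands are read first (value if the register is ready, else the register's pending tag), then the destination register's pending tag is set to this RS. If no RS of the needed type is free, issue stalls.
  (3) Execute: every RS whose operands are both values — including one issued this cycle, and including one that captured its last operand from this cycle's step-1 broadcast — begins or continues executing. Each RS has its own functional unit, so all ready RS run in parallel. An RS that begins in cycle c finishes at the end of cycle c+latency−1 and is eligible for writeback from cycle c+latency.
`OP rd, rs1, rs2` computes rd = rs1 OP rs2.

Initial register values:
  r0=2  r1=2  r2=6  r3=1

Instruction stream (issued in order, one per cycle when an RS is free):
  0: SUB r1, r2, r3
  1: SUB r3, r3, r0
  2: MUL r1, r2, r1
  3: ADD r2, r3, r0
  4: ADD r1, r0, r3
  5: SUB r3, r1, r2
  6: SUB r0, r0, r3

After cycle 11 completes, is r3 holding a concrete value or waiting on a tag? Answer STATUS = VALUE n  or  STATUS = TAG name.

STATUS = VALUE 0

cycle 1: issue SUB r1<-Add1 // r0:2,r1:Add1,r2:6,r3:1
cycle 2: issue SUB r3<-Add2 // r0:2,r1:Add1,r2:6,r3:Add2
cycle 3: CDB Add1=5; issue MUL r1<-Mul1 // r0:2,r1:Mul1,r2:6,r3:Add2
cycle 4: CDB Add2=-1; issue ADD r2<-Add1 // r0:2,r1:Mul1,r2:Add1,r3:-1
cycle 5: issue ADD r1<-Add2 // r0:2,r1:Add2,r2:Add1,r3:-1
cycle 6: CDB Add1=1; issue SUB r3<-Add1 // r0:2,r1:Add2,r2:1,r3:Add1
cycle 7: CDB Add2=1; issue SUB r0<-Add2 // r0:Add2,r1:1,r2:1,r3:Add1
cycle 8: CDB Mul1=30 // r0:Add2,r1:1,r2:1,r3:Add1
cycle 9: CDB Add1=0 // r0:Add2,r1:1,r2:1,r3:0
cycle 10: - // r0:Add2,r1:1,r2:1,r3:0
cycle 11: CDB Add2=2 // r0:2,r1:1,r2:1,r3:0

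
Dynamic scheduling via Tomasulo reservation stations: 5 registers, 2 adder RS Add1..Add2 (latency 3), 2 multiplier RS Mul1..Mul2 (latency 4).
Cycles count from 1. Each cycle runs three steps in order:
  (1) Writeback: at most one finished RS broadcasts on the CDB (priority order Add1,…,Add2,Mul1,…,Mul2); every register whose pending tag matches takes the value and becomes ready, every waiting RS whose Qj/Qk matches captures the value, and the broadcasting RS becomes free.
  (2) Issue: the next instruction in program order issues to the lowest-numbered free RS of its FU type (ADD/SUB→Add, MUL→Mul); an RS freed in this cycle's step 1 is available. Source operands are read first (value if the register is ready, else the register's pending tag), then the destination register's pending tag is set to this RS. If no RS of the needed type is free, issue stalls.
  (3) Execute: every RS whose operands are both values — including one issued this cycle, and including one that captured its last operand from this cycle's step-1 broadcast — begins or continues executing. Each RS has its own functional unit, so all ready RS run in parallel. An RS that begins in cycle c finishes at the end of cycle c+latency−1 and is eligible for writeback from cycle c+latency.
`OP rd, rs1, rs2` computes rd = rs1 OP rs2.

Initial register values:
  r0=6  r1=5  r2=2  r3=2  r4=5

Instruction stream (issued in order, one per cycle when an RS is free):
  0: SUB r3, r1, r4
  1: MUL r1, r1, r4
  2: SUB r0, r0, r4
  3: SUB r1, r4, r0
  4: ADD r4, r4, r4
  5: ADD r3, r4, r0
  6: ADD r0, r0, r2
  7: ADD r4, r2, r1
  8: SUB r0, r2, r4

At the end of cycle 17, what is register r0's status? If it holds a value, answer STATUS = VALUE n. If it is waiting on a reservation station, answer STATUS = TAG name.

STATUS = TAG Add2

c1: issue SUB r3<-Add1 | r0:6,r1:5,r2:2,r3:Add1,r4:5
c2: issue MUL r1<-Mul1 | r0:6,r1:Mul1,r2:2,r3:Add1,r4:5
c3: issue SUB r0<-Add2 | r0:Add2,r1:Mul1,r2:2,r3:Add1,r4:5
c4: CDB Add1=0; issue SUB r1<-Add1 | r0:Add2,r1:Add1,r2:2,r3:0,r4:5
c5: stall | r0:Add2,r1:Add1,r2:2,r3:0,r4:5
c6: CDB Add2=1; issue ADD r4<-Add2 | r0:1,r1:Add1,r2:2,r3:0,r4:Add2
c7: CDB Mul1=25; stall | r0:1,r1:Add1,r2:2,r3:0,r4:Add2
c8: stall | r0:1,r1:Add1,r2:2,r3:0,r4:Add2
c9: CDB Add1=4; issue ADD r3<-Add1 | r0:1,r1:4,r2:2,r3:Add1,r4:Add2
c10: CDB Add2=10; issue ADD r0<-Add2 | r0:Add2,r1:4,r2:2,r3:Add1,r4:10
c11: stall | r0:Add2,r1:4,r2:2,r3:Add1,r4:10
c12: stall | r0:Add2,r1:4,r2:2,r3:Add1,r4:10
c13: CDB Add1=11; issue ADD r4<-Add1 | r0:Add2,r1:4,r2:2,r3:11,r4:Add1
c14: CDB Add2=3; issue SUB r0<-Add2 | r0:Add2,r1:4,r2:2,r3:11,r4:Add1
c15: - | r0:Add2,r1:4,r2:2,r3:11,r4:Add1
c16: CDB Add1=6 | r0:Add2,r1:4,r2:2,r3:11,r4:6
c17: - | r0:Add2,r1:4,r2:2,r3:11,r4:6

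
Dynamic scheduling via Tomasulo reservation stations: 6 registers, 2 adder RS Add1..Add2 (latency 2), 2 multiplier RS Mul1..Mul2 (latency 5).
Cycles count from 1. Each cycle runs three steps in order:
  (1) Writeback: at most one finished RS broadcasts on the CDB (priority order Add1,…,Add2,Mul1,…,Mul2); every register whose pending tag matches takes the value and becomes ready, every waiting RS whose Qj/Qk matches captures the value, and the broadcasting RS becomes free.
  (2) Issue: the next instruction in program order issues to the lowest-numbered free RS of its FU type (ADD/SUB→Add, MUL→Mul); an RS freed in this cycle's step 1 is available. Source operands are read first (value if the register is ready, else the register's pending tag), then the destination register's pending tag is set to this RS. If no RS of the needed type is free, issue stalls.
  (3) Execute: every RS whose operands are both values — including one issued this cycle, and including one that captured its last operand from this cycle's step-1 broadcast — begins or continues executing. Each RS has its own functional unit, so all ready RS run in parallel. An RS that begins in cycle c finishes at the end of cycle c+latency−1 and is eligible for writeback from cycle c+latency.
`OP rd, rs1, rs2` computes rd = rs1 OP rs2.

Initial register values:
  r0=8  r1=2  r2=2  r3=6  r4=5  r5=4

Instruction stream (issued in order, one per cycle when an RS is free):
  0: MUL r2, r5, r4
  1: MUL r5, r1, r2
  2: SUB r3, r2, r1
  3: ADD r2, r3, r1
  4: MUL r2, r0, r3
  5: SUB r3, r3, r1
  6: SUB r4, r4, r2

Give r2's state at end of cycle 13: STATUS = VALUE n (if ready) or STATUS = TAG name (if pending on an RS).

STATUS = VALUE 144

  c1: issue MUL r2<-Mul1  regs: r0:8,r1:2,r2:Mul1,r3:6,r4:5,r5:4
  c2: issue MUL r5<-Mul2  regs: r0:8,r1:2,r2:Mul1,r3:6,r4:5,r5:Mul2
  c3: issue SUB r3<-Add1  regs: r0:8,r1:2,r2:Mul1,r3:Add1,r4:5,r5:Mul2
  c4: issue ADD r2<-Add2  regs: r0:8,r1:2,r2:Add2,r3:Add1,r4:5,r5:Mul2
  c5: stall  regs: r0:8,r1:2,r2:Add2,r3:Add1,r4:5,r5:Mul2
  c6: CDB Mul1=20; issue MUL r2<-Mul1  regs: r0:8,r1:2,r2:Mul1,r3:Add1,r4:5,r5:Mul2
  c7: stall  regs: r0:8,r1:2,r2:Mul1,r3:Add1,r4:5,r5:Mul2
  c8: CDB Add1=18; issue SUB r3<-Add1  regs: r0:8,r1:2,r2:Mul1,r3:Add1,r4:5,r5:Mul2
  c9: stall  regs: r0:8,r1:2,r2:Mul1,r3:Add1,r4:5,r5:Mul2
  c10: CDB Add1=16; issue SUB r4<-Add1  regs: r0:8,r1:2,r2:Mul1,r3:16,r4:Add1,r5:Mul2
  c11: CDB Add2=20  regs: r0:8,r1:2,r2:Mul1,r3:16,r4:Add1,r5:Mul2
  c12: CDB Mul2=40  regs: r0:8,r1:2,r2:Mul1,r3:16,r4:Add1,r5:40
  c13: CDB Mul1=144  regs: r0:8,r1:2,r2:144,r3:16,r4:Add1,r5:40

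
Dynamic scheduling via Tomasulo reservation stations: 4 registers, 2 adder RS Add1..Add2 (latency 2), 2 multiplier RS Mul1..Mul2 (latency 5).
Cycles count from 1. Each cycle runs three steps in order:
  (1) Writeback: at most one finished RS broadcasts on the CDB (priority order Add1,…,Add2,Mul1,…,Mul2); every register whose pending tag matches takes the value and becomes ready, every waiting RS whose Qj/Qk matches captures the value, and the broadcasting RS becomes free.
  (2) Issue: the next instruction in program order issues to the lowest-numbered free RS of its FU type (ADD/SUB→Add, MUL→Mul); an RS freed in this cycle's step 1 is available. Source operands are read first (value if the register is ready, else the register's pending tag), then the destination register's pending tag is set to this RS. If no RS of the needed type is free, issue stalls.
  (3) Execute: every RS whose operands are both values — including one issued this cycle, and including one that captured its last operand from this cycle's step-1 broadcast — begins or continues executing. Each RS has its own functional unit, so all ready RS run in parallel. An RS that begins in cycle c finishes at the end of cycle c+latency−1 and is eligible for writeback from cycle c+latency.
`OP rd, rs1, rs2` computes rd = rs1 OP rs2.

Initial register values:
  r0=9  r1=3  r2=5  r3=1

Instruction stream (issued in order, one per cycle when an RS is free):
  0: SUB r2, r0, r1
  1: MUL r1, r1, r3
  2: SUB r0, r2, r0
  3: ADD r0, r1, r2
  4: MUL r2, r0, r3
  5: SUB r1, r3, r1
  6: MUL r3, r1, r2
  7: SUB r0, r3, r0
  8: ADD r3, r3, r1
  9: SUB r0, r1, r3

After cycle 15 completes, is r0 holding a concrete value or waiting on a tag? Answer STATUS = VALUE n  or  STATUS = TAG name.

STATUS = TAG Add1

c1: issue SUB r2<-Add1 | r0:9,r1:3,r2:Add1,r3:1
c2: issue MUL r1<-Mul1 | r0:9,r1:Mul1,r2:Add1,r3:1
c3: CDB Add1=6; issue SUB r0<-Add1 | r0:Add1,r1:Mul1,r2:6,r3:1
c4: issue ADD r0<-Add2 | r0:Add2,r1:Mul1,r2:6,r3:1
c5: CDB Add1=-3; issue MUL r2<-Mul2 | r0:Add2,r1:Mul1,r2:Mul2,r3:1
c6: issue SUB r1<-Add1 | r0:Add2,r1:Add1,r2:Mul2,r3:1
c7: CDB Mul1=3; issue MUL r3<-Mul1 | r0:Add2,r1:Add1,r2:Mul2,r3:Mul1
c8: stall | r0:Add2,r1:Add1,r2:Mul2,r3:Mul1
c9: CDB Add1=-2; issue SUB r0<-Add1 | r0:Add1,r1:-2,r2:Mul2,r3:Mul1
c10: CDB Add2=9; issue ADD r3<-Add2 | r0:Add1,r1:-2,r2:Mul2,r3:Add2
c11: stall | r0:Add1,r1:-2,r2:Mul2,r3:Add2
c12: stall | r0:Add1,r1:-2,r2:Mul2,r3:Add2
c13: stall | r0:Add1,r1:-2,r2:Mul2,r3:Add2
c14: stall | r0:Add1,r1:-2,r2:Mul2,r3:Add2
c15: CDB Mul2=9; stall | r0:Add1,r1:-2,r2:9,r3:Add2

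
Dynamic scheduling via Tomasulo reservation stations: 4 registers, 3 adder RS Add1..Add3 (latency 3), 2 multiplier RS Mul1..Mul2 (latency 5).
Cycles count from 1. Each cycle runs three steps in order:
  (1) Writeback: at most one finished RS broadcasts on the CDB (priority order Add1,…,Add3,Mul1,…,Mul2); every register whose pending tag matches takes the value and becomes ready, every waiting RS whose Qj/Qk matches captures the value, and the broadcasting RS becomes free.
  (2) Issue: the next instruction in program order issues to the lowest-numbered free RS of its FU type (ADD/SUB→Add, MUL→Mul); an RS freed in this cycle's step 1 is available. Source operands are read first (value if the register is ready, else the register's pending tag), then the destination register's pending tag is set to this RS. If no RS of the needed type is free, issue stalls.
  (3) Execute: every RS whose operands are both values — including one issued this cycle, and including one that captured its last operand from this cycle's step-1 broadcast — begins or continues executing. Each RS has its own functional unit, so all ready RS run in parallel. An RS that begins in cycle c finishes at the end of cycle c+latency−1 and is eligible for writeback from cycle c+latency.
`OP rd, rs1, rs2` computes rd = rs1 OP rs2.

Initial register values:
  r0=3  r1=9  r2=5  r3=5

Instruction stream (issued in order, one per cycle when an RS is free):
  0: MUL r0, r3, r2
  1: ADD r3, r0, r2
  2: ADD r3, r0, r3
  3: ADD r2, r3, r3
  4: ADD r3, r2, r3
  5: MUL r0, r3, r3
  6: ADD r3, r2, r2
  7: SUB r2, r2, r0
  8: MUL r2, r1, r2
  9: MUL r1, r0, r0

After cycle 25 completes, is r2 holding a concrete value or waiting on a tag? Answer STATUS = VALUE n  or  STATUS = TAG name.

STATUS = TAG Mul2

cycle 1: issue MUL r0<-Mul1 // r0:Mul1,r1:9,r2:5,r3:5
cycle 2: issue ADD r3<-Add1 // r0:Mul1,r1:9,r2:5,r3:Add1
cycle 3: issue ADD r3<-Add2 // r0:Mul1,r1:9,r2:5,r3:Add2
cycle 4: issue ADD r2<-Add3 // r0:Mul1,r1:9,r2:Add3,r3:Add2
cycle 5: stall // r0:Mul1,r1:9,r2:Add3,r3:Add2
cycle 6: CDB Mul1=25; stall // r0:25,r1:9,r2:Add3,r3:Add2
cycle 7: stall // r0:25,r1:9,r2:Add3,r3:Add2
cycle 8: stall // r0:25,r1:9,r2:Add3,r3:Add2
cycle 9: CDB Add1=30; issue ADD r3<-Add1 // r0:25,r1:9,r2:Add3,r3:Add1
cycle 10: issue MUL r0<-Mul1 // r0:Mul1,r1:9,r2:Add3,r3:Add1
cycle 11: stall // r0:Mul1,r1:9,r2:Add3,r3:Add1
cycle 12: CDB Add2=55; issue ADD r3<-Add2 // r0:Mul1,r1:9,r2:Add3,r3:Add2
cycle 13: stall // r0:Mul1,r1:9,r2:Add3,r3:Add2
cycle 14: stall // r0:Mul1,r1:9,r2:Add3,r3:Add2
cycle 15: CDB Add3=110; issue SUB r2<-Add3 // r0:Mul1,r1:9,r2:Add3,r3:Add2
cycle 16: issue MUL r2<-Mul2 // r0:Mul1,r1:9,r2:Mul2,r3:Add2
cycle 17: stall // r0:Mul1,r1:9,r2:Mul2,r3:Add2
cycle 18: CDB Add1=165; stall // r0:Mul1,r1:9,r2:Mul2,r3:Add2
cycle 19: CDB Add2=220; stall // r0:Mul1,r1:9,r2:Mul2,r3:220
cycle 20: stall // r0:Mul1,r1:9,r2:Mul2,r3:220
cycle 21: stall // r0:Mul1,r1:9,r2:Mul2,r3:220
cycle 22: stall // r0:Mul1,r1:9,r2:Mul2,r3:220
cycle 23: CDB Mul1=27225; issue MUL r1<-Mul1 // r0:27225,r1:Mul1,r2:Mul2,r3:220
cycle 24: - // r0:27225,r1:Mul1,r2:Mul2,r3:220
cycle 25: - // r0:27225,r1:Mul1,r2:Mul2,r3:220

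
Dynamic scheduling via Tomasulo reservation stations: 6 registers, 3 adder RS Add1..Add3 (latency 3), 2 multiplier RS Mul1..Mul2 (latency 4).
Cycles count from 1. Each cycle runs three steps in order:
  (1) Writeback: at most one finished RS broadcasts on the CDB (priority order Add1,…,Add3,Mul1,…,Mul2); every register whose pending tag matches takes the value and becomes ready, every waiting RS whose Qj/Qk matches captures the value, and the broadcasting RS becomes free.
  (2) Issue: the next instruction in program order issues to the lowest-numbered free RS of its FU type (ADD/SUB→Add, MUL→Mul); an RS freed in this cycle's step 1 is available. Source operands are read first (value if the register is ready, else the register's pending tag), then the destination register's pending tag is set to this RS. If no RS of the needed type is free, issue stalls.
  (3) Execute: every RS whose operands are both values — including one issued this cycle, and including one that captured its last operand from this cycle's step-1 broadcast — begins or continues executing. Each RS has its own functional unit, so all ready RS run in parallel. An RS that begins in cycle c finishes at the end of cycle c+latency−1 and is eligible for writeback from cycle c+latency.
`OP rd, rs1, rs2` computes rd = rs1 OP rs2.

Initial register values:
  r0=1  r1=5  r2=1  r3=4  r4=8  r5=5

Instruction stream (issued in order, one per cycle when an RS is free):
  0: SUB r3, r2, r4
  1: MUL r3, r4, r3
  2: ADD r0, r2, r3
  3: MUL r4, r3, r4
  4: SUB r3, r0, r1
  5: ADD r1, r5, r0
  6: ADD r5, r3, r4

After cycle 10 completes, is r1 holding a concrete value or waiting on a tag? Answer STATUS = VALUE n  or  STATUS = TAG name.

cycle 1: issue SUB r3<-Add1 // r0:1,r1:5,r2:1,r3:Add1,r4:8,r5:5
cycle 2: issue MUL r3<-Mul1 // r0:1,r1:5,r2:1,r3:Mul1,r4:8,r5:5
cycle 3: issue ADD r0<-Add2 // r0:Add2,r1:5,r2:1,r3:Mul1,r4:8,r5:5
cycle 4: CDB Add1=-7; issue MUL r4<-Mul2 // r0:Add2,r1:5,r2:1,r3:Mul1,r4:Mul2,r5:5
cycle 5: issue SUB r3<-Add1 // r0:Add2,r1:5,r2:1,r3:Add1,r4:Mul2,r5:5
cycle 6: issue ADD r1<-Add3 // r0:Add2,r1:Add3,r2:1,r3:Add1,r4:Mul2,r5:5
cycle 7: stall // r0:Add2,r1:Add3,r2:1,r3:Add1,r4:Mul2,r5:5
cycle 8: CDB Mul1=-56; stall // r0:Add2,r1:Add3,r2:1,r3:Add1,r4:Mul2,r5:5
cycle 9: stall // r0:Add2,r1:Add3,r2:1,r3:Add1,r4:Mul2,r5:5
cycle 10: stall // r0:Add2,r1:Add3,r2:1,r3:Add1,r4:Mul2,r5:5

STATUS = TAG Add3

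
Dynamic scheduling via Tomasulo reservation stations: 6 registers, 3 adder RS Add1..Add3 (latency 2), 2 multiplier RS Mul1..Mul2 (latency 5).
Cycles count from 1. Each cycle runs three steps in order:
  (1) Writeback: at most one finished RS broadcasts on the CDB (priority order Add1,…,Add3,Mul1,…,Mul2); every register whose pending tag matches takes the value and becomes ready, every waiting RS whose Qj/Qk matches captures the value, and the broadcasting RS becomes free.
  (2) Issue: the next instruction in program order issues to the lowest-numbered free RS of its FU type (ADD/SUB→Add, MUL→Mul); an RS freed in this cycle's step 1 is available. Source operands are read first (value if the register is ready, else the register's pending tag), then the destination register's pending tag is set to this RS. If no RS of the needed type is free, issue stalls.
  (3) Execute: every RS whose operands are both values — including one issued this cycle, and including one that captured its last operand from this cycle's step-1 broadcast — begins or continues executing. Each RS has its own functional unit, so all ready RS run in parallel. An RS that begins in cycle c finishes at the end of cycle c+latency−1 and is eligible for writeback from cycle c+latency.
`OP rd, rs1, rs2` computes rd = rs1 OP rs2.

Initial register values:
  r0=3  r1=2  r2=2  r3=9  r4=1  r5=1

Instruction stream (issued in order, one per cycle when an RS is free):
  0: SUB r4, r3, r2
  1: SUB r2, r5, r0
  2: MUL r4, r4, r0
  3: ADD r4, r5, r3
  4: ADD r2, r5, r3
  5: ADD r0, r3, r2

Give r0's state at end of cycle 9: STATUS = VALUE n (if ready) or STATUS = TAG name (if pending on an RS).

STATUS = VALUE 19

  c1: issue SUB r4<-Add1  regs: r0:3,r1:2,r2:2,r3:9,r4:Add1,r5:1
  c2: issue SUB r2<-Add2  regs: r0:3,r1:2,r2:Add2,r3:9,r4:Add1,r5:1
  c3: CDB Add1=7; issue MUL r4<-Mul1  regs: r0:3,r1:2,r2:Add2,r3:9,r4:Mul1,r5:1
  c4: CDB Add2=-2; issue ADD r4<-Add1  regs: r0:3,r1:2,r2:-2,r3:9,r4:Add1,r5:1
  c5: issue ADD r2<-Add2  regs: r0:3,r1:2,r2:Add2,r3:9,r4:Add1,r5:1
  c6: CDB Add1=10; issue ADD r0<-Add1  regs: r0:Add1,r1:2,r2:Add2,r3:9,r4:10,r5:1
  c7: CDB Add2=10  regs: r0:Add1,r1:2,r2:10,r3:9,r4:10,r5:1
  c8: CDB Mul1=21  regs: r0:Add1,r1:2,r2:10,r3:9,r4:10,r5:1
  c9: CDB Add1=19  regs: r0:19,r1:2,r2:10,r3:9,r4:10,r5:1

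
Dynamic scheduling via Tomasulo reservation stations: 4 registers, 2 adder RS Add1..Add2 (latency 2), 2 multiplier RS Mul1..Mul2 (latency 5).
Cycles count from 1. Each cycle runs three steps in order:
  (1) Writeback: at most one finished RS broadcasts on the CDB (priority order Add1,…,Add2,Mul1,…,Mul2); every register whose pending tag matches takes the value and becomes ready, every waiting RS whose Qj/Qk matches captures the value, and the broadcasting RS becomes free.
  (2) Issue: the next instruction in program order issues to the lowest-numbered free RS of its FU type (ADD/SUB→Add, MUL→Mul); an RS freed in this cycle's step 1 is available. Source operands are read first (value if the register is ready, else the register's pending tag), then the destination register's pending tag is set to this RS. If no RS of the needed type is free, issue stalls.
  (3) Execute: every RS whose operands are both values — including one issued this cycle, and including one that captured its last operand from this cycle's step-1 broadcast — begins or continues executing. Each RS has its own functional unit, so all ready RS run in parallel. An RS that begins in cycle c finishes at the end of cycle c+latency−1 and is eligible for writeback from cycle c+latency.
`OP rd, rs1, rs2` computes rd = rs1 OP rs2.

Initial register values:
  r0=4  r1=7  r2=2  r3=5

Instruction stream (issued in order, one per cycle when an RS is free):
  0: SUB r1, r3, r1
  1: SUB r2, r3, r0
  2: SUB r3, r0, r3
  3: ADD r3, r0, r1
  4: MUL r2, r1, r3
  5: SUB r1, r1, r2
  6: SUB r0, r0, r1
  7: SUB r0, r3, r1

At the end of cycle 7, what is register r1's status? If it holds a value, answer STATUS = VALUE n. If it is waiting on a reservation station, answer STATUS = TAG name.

STATUS = TAG Add1

  c1: issue SUB r1<-Add1  regs: r0:4,r1:Add1,r2:2,r3:5
  c2: issue SUB r2<-Add2  regs: r0:4,r1:Add1,r2:Add2,r3:5
  c3: CDB Add1=-2; issue SUB r3<-Add1  regs: r0:4,r1:-2,r2:Add2,r3:Add1
  c4: CDB Add2=1; issue ADD r3<-Add2  regs: r0:4,r1:-2,r2:1,r3:Add2
  c5: CDB Add1=-1; issue MUL r2<-Mul1  regs: r0:4,r1:-2,r2:Mul1,r3:Add2
  c6: CDB Add2=2; issue SUB r1<-Add1  regs: r0:4,r1:Add1,r2:Mul1,r3:2
  c7: issue SUB r0<-Add2  regs: r0:Add2,r1:Add1,r2:Mul1,r3:2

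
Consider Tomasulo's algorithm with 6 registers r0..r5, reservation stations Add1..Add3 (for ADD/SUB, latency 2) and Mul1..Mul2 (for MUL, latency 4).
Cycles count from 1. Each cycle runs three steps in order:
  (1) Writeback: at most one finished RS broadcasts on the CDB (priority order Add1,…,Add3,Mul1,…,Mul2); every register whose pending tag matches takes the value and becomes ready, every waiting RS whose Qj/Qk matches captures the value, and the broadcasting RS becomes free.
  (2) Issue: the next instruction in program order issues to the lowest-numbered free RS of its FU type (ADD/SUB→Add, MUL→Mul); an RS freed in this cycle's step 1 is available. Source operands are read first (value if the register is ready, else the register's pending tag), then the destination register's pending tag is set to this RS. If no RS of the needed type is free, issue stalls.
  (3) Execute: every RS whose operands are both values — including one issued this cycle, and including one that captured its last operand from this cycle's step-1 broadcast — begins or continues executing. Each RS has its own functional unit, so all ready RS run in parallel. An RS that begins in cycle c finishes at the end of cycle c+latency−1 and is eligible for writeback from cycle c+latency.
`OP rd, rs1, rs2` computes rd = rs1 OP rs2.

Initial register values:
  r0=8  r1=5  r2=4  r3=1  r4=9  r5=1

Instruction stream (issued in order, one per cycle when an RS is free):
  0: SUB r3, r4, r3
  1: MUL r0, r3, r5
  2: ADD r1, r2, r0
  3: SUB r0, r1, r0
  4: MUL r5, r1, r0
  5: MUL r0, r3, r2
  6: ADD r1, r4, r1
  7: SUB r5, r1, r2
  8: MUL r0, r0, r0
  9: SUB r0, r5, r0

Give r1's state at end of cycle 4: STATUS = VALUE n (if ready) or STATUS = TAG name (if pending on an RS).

STATUS = TAG Add1

c1: issue SUB r3<-Add1 | r0:8,r1:5,r2:4,r3:Add1,r4:9,r5:1
c2: issue MUL r0<-Mul1 | r0:Mul1,r1:5,r2:4,r3:Add1,r4:9,r5:1
c3: CDB Add1=8; issue ADD r1<-Add1 | r0:Mul1,r1:Add1,r2:4,r3:8,r4:9,r5:1
c4: issue SUB r0<-Add2 | r0:Add2,r1:Add1,r2:4,r3:8,r4:9,r5:1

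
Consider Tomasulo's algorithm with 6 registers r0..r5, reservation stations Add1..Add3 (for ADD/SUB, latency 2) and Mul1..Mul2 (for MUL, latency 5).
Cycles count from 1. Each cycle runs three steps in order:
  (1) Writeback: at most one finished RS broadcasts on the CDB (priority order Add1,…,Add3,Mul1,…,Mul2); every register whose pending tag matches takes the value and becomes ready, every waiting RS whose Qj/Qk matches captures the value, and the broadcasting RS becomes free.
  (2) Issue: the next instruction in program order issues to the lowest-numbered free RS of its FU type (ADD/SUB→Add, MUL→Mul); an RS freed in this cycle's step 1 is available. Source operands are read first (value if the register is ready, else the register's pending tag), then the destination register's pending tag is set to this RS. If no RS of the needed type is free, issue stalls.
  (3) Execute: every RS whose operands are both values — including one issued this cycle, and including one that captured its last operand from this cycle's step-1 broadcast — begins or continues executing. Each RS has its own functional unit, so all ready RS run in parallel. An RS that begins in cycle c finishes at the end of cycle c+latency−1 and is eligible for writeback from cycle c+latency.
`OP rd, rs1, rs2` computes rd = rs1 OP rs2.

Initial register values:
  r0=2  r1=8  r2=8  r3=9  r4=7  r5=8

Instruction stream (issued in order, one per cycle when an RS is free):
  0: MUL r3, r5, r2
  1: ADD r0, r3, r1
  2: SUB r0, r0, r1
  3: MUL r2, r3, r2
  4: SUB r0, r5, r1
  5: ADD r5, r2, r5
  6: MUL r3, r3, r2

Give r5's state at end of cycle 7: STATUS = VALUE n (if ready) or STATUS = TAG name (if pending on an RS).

STATUS = TAG Add3

cycle 1: issue MUL r3<-Mul1 // r0:2,r1:8,r2:8,r3:Mul1,r4:7,r5:8
cycle 2: issue ADD r0<-Add1 // r0:Add1,r1:8,r2:8,r3:Mul1,r4:7,r5:8
cycle 3: issue SUB r0<-Add2 // r0:Add2,r1:8,r2:8,r3:Mul1,r4:7,r5:8
cycle 4: issue MUL r2<-Mul2 // r0:Add2,r1:8,r2:Mul2,r3:Mul1,r4:7,r5:8
cycle 5: issue SUB r0<-Add3 // r0:Add3,r1:8,r2:Mul2,r3:Mul1,r4:7,r5:8
cycle 6: CDB Mul1=64; stall // r0:Add3,r1:8,r2:Mul2,r3:64,r4:7,r5:8
cycle 7: CDB Add3=0; issue ADD r5<-Add3 // r0:0,r1:8,r2:Mul2,r3:64,r4:7,r5:Add3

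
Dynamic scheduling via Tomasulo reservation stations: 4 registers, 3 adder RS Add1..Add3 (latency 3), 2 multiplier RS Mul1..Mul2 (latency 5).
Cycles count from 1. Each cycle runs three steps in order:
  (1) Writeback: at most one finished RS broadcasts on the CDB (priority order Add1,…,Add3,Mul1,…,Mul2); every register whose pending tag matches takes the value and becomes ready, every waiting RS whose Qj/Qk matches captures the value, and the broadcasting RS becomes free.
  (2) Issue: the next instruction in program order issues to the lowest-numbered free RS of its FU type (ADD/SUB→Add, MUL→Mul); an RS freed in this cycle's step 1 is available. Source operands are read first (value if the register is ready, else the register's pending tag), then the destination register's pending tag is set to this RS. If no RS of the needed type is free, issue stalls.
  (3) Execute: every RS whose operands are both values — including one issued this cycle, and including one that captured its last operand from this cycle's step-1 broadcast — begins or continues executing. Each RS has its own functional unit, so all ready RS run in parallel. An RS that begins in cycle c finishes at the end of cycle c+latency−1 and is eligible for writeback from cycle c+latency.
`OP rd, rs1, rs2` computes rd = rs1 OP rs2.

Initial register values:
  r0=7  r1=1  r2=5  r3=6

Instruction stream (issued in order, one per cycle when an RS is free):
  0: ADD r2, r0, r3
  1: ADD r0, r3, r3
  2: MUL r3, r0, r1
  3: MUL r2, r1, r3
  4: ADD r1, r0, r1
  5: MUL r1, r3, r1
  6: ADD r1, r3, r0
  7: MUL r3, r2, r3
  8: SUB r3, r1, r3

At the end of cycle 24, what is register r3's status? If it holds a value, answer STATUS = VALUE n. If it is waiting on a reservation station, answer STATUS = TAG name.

  c1: issue ADD r2<-Add1  regs: r0:7,r1:1,r2:Add1,r3:6
  c2: issue ADD r0<-Add2  regs: r0:Add2,r1:1,r2:Add1,r3:6
  c3: issue MUL r3<-Mul1  regs: r0:Add2,r1:1,r2:Add1,r3:Mul1
  c4: CDB Add1=13; issue MUL r2<-Mul2  regs: r0:Add2,r1:1,r2:Mul2,r3:Mul1
  c5: CDB Add2=12; issue ADD r1<-Add1  regs: r0:12,r1:Add1,r2:Mul2,r3:Mul1
  c6: stall  regs: r0:12,r1:Add1,r2:Mul2,r3:Mul1
  c7: stall  regs: r0:12,r1:Add1,r2:Mul2,r3:Mul1
  c8: CDB Add1=13; stall  regs: r0:12,r1:13,r2:Mul2,r3:Mul1
  c9: stall  regs: r0:12,r1:13,r2:Mul2,r3:Mul1
  c10: CDB Mul1=12; issue MUL r1<-Mul1  regs: r0:12,r1:Mul1,r2:Mul2,r3:12
  c11: issue ADD r1<-Add1  regs: r0:12,r1:Add1,r2:Mul2,r3:12
  c12: stall  regs: r0:12,r1:Add1,r2:Mul2,r3:12
  c13: stall  regs: r0:12,r1:Add1,r2:Mul2,r3:12
  c14: CDB Add1=24; stall  regs: r0:12,r1:24,r2:Mul2,r3:12
  c15: CDB Mul1=156; issue MUL r3<-Mul1  regs: r0:12,r1:24,r2:Mul2,r3:Mul1
  c16: CDB Mul2=12; issue SUB r3<-Add1  regs: r0:12,r1:24,r2:12,r3:Add1
  c17: -  regs: r0:12,r1:24,r2:12,r3:Add1
  c18: -  regs: r0:12,r1:24,r2:12,r3:Add1
  c19: -  regs: r0:12,r1:24,r2:12,r3:Add1
  c20: -  regs: r0:12,r1:24,r2:12,r3:Add1
  c21: CDB Mul1=144  regs: r0:12,r1:24,r2:12,r3:Add1
  c22: -  regs: r0:12,r1:24,r2:12,r3:Add1
  c23: -  regs: r0:12,r1:24,r2:12,r3:Add1
  c24: CDB Add1=-120  regs: r0:12,r1:24,r2:12,r3:-120

STATUS = VALUE -120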